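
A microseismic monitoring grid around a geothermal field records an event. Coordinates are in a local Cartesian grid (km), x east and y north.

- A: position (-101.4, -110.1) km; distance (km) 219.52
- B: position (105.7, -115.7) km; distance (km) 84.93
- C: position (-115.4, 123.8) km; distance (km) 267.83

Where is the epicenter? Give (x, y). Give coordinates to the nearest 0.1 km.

Circle about each station: (x + 101.4)² + (y + 110.1)² = 219.52²; (x − 105.7)² + (y + 115.7)² = 84.93²; (x + 115.4)² + (y − 123.8)² = 267.83².
Subtracting the A equation from the B and C equations removes the quadratic terms:
414.2 x − 11.2 y = 43130.94
-28.0 x + 467.8 y = -17304.25
Solving the 2×2 system: x ≈ 103.3, y ≈ -30.8 km.
Check against A (with the unrounded x, y): √((x + 101.4)²+(y + 110.1)²) = 219.52 ≈ 219.52 km. ✓

(103.3, -30.8)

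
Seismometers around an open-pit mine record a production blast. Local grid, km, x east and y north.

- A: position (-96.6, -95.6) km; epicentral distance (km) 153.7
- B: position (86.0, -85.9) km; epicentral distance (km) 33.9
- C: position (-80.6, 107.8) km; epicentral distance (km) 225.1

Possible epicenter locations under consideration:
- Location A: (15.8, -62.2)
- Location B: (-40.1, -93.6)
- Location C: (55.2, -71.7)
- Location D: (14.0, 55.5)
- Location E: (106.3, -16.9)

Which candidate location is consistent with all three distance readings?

For each candidate, compare |candidate − station| to the reported distance:
Location A: residuals A 36.4, B 40.2, C 29.7 → max 40.2 km
Location B: residuals A 97.2, B 92.4, C 19.7 → max 97.2 km
Location C: residuals A 0.0, B 0.0, C 0.0 → max 0.0 km
Location D: residuals A 33.6, B 124.8, C 117.0 → max 124.8 km
Location E: residuals A 63.9, B 38.0, C 0.4 → max 63.9 km
Only Location C has all residuals ≈ 0.

Location C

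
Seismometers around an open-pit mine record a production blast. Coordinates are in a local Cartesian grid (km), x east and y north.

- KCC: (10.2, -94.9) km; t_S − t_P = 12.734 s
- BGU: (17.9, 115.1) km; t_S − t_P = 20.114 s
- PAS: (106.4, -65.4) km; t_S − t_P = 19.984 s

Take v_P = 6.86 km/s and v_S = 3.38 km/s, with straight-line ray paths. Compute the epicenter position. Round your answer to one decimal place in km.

-16.6 km east, -14.4 km north

Distance from S−P lag: d = Δt · v_P v_S / (v_P − v_S) = Δt · (6.86·3.38)/(6.86−3.38) ≈ 6.6629·Δt.
So d_KCC = 84.85, d_BGU = 134.02, d_PAS = 133.15 km.
Circle about each station: (x − 10.2)² + (y + 94.9)² = 84.85²; (x − 17.9)² + (y − 115.1)² = 134.02²; (x − 106.4)² + (y + 65.4)² = 133.15².
Subtracting the KCC equation from the BGU and PAS equations removes the quadratic terms:
15.4 x + 420.0 y = -6303.47
192.4 x + 59.0 y = -4041.33
Solving the 2×2 system: x ≈ -16.6, y ≈ -14.4 km.
Check against KCC (with the unrounded x, y): √((x − 10.2)²+(y + 94.9)²) = 84.84 ≈ 84.85 km. ✓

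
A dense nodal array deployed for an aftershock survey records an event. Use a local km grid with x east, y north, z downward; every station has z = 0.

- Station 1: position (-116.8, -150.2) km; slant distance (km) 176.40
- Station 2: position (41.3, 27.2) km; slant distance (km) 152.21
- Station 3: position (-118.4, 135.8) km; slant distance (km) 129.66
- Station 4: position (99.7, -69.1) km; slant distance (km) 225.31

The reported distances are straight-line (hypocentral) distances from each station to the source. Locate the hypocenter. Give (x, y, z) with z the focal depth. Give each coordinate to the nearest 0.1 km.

(-101.7, 17.9, 51.3)

Each station gives a sphere (x−x_i)² + (y−y_i)² + z² = d_i² (stations at z=0).
Subtracting the Station 1 sphere from Station 2 and Station 3: z² cancels, leaving linear equations in x and y:
316.2 x + 354.8 y = -25807.67
-3.2 x + 572.0 y = 10563.16
Solving: x ≈ -101.701, y ≈ 17.898 km (keep extra digits for the depth step; rounded: -101.7, 17.9).
Then from the Station 1 sphere: z² = 176.40² − (x + 116.8)² − (y + 150.2)² with x = -101.701, y = 17.898, so z ≈ 51.303 ≈ 51.3 km.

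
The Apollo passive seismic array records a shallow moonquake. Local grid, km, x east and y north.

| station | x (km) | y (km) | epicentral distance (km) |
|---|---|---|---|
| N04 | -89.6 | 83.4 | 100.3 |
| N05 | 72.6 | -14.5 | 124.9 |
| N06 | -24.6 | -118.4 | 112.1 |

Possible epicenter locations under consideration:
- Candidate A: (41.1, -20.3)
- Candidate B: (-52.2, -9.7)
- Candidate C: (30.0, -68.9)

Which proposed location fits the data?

For each candidate, compare |candidate − station| to the reported distance:
Candidate A: residuals N04 66.5, N05 92.9, N06 6.0 → max 92.9 km
Candidate B: residuals N04 0.0, N05 0.0, N06 0.0 → max 0.0 km
Candidate C: residuals N04 93.3, N05 55.8, N06 38.4 → max 93.3 km
Only Candidate B has all residuals ≈ 0.

Candidate B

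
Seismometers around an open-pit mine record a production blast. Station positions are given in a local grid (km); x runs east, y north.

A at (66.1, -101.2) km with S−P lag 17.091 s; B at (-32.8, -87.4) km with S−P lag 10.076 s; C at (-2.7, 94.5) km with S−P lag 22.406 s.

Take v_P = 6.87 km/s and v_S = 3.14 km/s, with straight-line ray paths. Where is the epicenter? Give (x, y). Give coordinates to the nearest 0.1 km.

Distance from S−P lag: d = Δt · v_P v_S / (v_P − v_S) = Δt · (6.87·3.14)/(6.87−3.14) ≈ 5.7833·Δt.
So d_A = 98.84, d_B = 58.27, d_C = 129.58 km.
Circle about each station: (x − 66.1)² + (y + 101.2)² = 98.84²; (x + 32.8)² + (y + 87.4)² = 58.27²; (x + 2.7)² + (y − 94.5)² = 129.58².
Subtracting the A equation from the B and C equations removes the quadratic terms:
-197.8 x + 27.6 y = 477.90
-137.6 x + 391.4 y = -12694.74
Solving the 2×2 system: x ≈ -7.3, y ≈ -35.0 km.
Check against A (with the unrounded x, y): √((x − 66.1)²+(y + 101.2)²) = 98.84 ≈ 98.84 km. ✓

(-7.3, -35.0)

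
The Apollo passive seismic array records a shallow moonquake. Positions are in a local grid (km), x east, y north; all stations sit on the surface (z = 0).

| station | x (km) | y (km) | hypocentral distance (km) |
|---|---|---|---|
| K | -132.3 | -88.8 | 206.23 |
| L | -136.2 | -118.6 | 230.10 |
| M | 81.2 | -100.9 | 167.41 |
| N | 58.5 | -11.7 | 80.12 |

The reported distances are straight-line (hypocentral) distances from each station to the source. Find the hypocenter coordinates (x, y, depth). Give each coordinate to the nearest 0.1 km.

Each station gives a sphere (x−x_i)² + (y−y_i)² + z² = d_i² (stations at z=0).
Subtracting the K sphere from L and M: z² cancels, leaving linear equations in x and y:
-7.8 x − 59.6 y = -3187.53
427.0 x − 24.2 y = 5890.22
Solving: x ≈ 16.702, y ≈ 51.296 km (keep extra digits for the depth step; rounded: 16.7, 51.3).
Then from the K sphere: z² = 206.23² − (x + 132.3)² − (y + 88.8)² with x = 16.702, y = 51.296, so z ≈ 26.501 ≈ 26.5 km.

x ≈ 16.7 km, y ≈ 51.3 km, depth ≈ 26.5 km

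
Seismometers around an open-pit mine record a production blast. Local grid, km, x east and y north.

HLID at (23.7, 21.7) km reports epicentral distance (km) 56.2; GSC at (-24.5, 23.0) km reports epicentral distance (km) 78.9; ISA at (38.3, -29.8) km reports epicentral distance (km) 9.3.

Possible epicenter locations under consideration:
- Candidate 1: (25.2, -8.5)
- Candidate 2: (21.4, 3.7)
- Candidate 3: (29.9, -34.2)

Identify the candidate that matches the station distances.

For each candidate, compare |candidate − station| to the reported distance:
Candidate 1: residuals HLID 26.0, GSC 20.1, ISA 15.7 → max 26.0 km
Candidate 2: residuals HLID 38.1, GSC 29.1, ISA 28.2 → max 38.1 km
Candidate 3: residuals HLID 0.0, GSC 0.0, ISA 0.2 → max 0.2 km
Only Candidate 3 has all residuals ≈ 0.

Candidate 3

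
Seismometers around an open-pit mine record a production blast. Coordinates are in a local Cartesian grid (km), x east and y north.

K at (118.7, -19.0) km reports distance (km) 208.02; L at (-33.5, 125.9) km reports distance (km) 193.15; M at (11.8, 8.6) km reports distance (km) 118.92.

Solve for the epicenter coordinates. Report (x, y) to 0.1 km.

Circle about each station: (x − 118.7)² + (y + 19.0)² = 208.02²; (x + 33.5)² + (y − 125.9)² = 193.15²; (x − 11.8)² + (y − 8.6)² = 118.92².
Subtracting pairs of circle equations eliminates x²+y² and gives linear equations (the radical axes):
-304.4 x + 289.8 y = 8487.77
-213.8 x + 55.2 y = 14892.86
Solving the 2×2 system: x ≈ -85.2, y ≈ -60.2 km.

(-85.2, -60.2)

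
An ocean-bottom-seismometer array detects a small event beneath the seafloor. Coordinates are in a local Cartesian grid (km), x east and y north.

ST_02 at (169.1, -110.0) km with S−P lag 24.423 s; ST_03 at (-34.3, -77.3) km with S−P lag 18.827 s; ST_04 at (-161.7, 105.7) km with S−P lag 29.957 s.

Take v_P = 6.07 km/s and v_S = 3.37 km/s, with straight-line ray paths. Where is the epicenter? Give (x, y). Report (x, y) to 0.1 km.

Distance from S−P lag: d = Δt · v_P v_S / (v_P − v_S) = Δt · (6.07·3.37)/(6.07−3.37) ≈ 7.5763·Δt.
So d_ST_02 = 185.03, d_ST_03 = 142.64, d_ST_04 = 226.96 km.
Circle about each station: (x − 169.1)² + (y + 110.0)² = 185.03²; (x + 34.3)² + (y + 77.3)² = 142.64²; (x + 161.7)² + (y − 105.7)² = 226.96².
Subtracting the ST_02 equation from the ST_03 and ST_04 equations removes the quadratic terms:
-406.8 x + 65.4 y = -19653.10
-661.6 x + 431.4 y = -20650.17
Solving the 2×2 system: x ≈ 53.9, y ≈ 34.8 km.

x ≈ 53.9 km, y ≈ 34.8 km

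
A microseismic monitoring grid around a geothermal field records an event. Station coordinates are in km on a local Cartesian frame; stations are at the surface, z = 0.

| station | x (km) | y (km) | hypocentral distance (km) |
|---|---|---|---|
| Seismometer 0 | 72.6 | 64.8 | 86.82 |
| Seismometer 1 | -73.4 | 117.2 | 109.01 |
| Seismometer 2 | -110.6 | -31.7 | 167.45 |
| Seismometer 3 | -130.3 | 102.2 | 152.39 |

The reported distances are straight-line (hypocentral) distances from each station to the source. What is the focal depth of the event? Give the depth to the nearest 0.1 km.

depth ≈ 57.2 km

Each station gives a sphere (x−x_i)² + (y−y_i)² + z² = d_i² (stations at z=0).
Subtracting the Seismometer 0 sphere from Seismometer 1 and Seismometer 2: z² cancels, leaving linear equations in x and y:
-292.0 x + 104.8 y = 5308.13
-366.4 x − 193.0 y = -16734.34
Solving: x ≈ 7.697, y ≈ 72.095 km (keep extra digits for the depth step; rounded: 7.7, 72.1).
Then from the Seismometer 0 sphere: z² = 86.82² − (x − 72.6)² − (y − 64.8)² with x = 7.697, y = 72.095, so z ≈ 57.202 ≈ 57.2 km.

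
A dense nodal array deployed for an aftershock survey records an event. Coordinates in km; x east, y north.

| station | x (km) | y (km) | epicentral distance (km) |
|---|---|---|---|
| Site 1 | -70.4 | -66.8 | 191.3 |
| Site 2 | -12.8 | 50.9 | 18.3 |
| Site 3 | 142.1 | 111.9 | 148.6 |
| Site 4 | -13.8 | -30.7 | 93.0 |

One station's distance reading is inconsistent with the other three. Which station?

Site 1

Solve using three stations at a time. Using Site 2, Site 3, Site 4 (subtract circle equations pairwise → linear system) gives (x, y) ≈ (2.5, 60.9).
Distances from that point to each station vs reported:
  Site 1: calculated 147.0 vs reported 191.3 → residual 44.3 km
  Site 2: calculated 18.3 vs reported 18.3 → residual 0.0 km
  Site 3: calculated 148.6 vs reported 148.6 → residual 0.0 km
  Site 4: calculated 93.0 vs reported 93.0 → residual 0.0 km
Site 2, Site 3, Site 4 are mutually consistent (residuals ≈ 0); Site 1 is off by 44.3 km.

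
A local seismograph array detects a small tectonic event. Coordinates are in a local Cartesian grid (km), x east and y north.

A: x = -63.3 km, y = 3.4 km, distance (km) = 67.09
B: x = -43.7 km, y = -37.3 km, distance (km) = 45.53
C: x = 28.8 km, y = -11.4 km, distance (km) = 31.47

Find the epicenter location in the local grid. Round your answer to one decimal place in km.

Circle about each station: (x + 63.3)² + (y − 3.4)² = 67.09²; (x + 43.7)² + (y + 37.3)² = 45.53²; (x − 28.8)² + (y + 11.4)² = 31.47².
Subtracting the A equation from the B and C equations removes the quadratic terms:
39.2 x − 81.4 y = 1710.62
184.2 x − 29.6 y = 451.66
Solving the 2×2 system: x ≈ -1.0, y ≈ -21.5 km.
Check against A (with the unrounded x, y): √((x + 63.3)²+(y − 3.4)²) = 67.09 ≈ 67.09 km. ✓

(-1.0, -21.5)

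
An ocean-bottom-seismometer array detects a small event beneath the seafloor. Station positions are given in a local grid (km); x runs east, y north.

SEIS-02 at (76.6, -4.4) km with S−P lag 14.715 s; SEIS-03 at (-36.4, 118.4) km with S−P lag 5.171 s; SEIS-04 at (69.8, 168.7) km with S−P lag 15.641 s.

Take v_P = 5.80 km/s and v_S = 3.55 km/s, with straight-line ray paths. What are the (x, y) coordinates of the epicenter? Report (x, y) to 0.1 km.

Distance from S−P lag: d = Δt · v_P v_S / (v_P − v_S) = Δt · (5.80·3.55)/(5.80−3.55) ≈ 9.1511·Δt.
So d_SEIS-02 = 134.66, d_SEIS-03 = 47.32, d_SEIS-04 = 143.13 km.
Circle about each station: (x − 76.6)² + (y + 4.4)² = 134.66²; (x + 36.4)² + (y − 118.4)² = 47.32²; (x − 69.8)² + (y − 168.7)² = 143.13².
Subtracting the SEIS-02 equation from the SEIS-03 and SEIS-04 equations removes the quadratic terms:
-226.0 x + 245.6 y = 25350.73
-13.6 x + 346.2 y = 25091.93
Solving the 2×2 system: x ≈ -34.9, y ≈ 71.1 km.

-34.9 km east, 71.1 km north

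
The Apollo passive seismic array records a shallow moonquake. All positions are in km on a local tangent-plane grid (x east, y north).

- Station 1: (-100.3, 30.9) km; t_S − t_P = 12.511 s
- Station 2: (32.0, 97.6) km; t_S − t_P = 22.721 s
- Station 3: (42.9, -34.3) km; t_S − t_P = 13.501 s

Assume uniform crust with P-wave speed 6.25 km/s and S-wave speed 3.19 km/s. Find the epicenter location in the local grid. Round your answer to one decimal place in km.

x ≈ -44.9 km, y ≈ -28.9 km

Distance from S−P lag: d = Δt · v_P v_S / (v_P − v_S) = Δt · (6.25·3.19)/(6.25−3.19) ≈ 6.5155·Δt.
So d_Station 1 = 81.52, d_Station 2 = 148.04, d_Station 3 = 87.97 km.
Circle about each station: (x + 100.3)² + (y − 30.9)² = 81.52²; (x − 32.0)² + (y − 97.6)² = 148.04²; (x − 42.9)² + (y + 34.3)² = 87.97².
Subtracting the Station 1 equation from the Station 2 and Station 3 equations removes the quadratic terms:
264.6 x + 133.4 y = -15735.47
286.4 x − 130.4 y = -9091.21
Solving the 2×2 system: x ≈ -44.9, y ≈ -28.9 km.
Check against Station 1 (with the unrounded x, y): √((x + 100.3)²+(y − 30.9)²) = 81.52 ≈ 81.52 km. ✓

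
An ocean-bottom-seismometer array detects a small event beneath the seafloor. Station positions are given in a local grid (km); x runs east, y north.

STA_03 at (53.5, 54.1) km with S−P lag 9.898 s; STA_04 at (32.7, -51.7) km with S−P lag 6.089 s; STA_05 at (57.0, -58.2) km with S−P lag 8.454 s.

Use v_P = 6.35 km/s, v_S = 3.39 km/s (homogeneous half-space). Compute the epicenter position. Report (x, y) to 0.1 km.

Distance from S−P lag: d = Δt · v_P v_S / (v_P − v_S) = Δt · (6.35·3.39)/(6.35−3.39) ≈ 7.2725·Δt.
So d_STA_03 = 71.98, d_STA_04 = 44.28, d_STA_05 = 61.48 km.
Circle about each station: (x − 53.5)² + (y − 54.1)² = 71.98²; (x − 32.7)² + (y + 51.7)² = 44.28²; (x − 57.0)² + (y + 58.2)² = 61.48².
Subtracting pairs of circle equations eliminates x²+y² and gives linear equations (the radical axes):
-41.6 x − 211.6 y = 1173.52
7.0 x − 224.6 y = 2248.51
Solving the 2×2 system: x ≈ 19.6, y ≈ -9.4 km.

x ≈ 19.6 km, y ≈ -9.4 km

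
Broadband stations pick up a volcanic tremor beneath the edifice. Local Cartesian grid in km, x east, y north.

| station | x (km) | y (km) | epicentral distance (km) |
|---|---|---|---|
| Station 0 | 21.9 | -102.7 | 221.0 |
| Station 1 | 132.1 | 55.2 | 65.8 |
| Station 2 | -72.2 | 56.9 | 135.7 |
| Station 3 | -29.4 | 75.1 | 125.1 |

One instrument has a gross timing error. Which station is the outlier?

Solve using three stations at a time. Using Station 0, Station 1, Station 3 (subtract circle equations pairwise → linear system) gives (x, y) ≈ (91.6, 107.0).
Distances from that point to each station vs reported:
  Station 0: calculated 221.0 vs reported 221.0 → residual 0.0 km
  Station 1: calculated 65.8 vs reported 65.8 → residual 0.0 km
  Station 2: calculated 171.3 vs reported 135.7 → residual 35.6 km
  Station 3: calculated 125.1 vs reported 125.1 → residual 0.0 km
Station 0, Station 1, Station 3 are mutually consistent (residuals ≈ 0); Station 2 is off by 35.6 km.

Station 2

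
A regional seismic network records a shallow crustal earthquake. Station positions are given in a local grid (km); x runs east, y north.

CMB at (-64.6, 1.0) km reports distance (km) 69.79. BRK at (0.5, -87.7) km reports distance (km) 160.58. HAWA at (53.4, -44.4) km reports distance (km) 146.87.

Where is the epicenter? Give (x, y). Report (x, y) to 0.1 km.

Circle about each station: (x + 64.6)² + (y − 1.0)² = 69.79²; (x − 0.5)² + (y + 87.7)² = 160.58²; (x − 53.4)² + (y + 44.4)² = 146.87².
Subtracting the CMB equation from the BRK and HAWA equations removes the quadratic terms:
130.2 x − 177.4 y = -17397.91
236.0 x − 90.8 y = -16051.39
Solving the 2×2 system: x ≈ -42.2, y ≈ 67.1 km.
Check against CMB (with the unrounded x, y): √((x + 64.6)²+(y − 1.0)²) = 69.79 ≈ 69.79 km. ✓

-42.2 km east, 67.1 km north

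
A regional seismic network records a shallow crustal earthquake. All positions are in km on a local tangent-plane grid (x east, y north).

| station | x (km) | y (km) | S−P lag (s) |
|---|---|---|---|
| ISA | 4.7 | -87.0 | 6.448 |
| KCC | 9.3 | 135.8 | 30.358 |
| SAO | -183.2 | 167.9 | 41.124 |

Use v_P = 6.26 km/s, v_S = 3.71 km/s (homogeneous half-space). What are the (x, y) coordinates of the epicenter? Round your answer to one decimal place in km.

Distance from S−P lag: d = Δt · v_P v_S / (v_P − v_S) = Δt · (6.26·3.71)/(6.26−3.71) ≈ 9.1077·Δt.
So d_ISA = 58.73, d_KCC = 276.49, d_SAO = 374.54 km.
Circle about each station: (x − 4.7)² + (y + 87.0)² = 58.73²; (x − 9.3)² + (y − 135.8)² = 276.49²; (x + 183.2)² + (y − 167.9)² = 374.54².
Subtracting the ISA equation from the KCC and SAO equations removes the quadratic terms:
9.2 x + 445.6 y = -62060.47
-375.8 x + 509.8 y = -82669.44
Solving the 2×2 system: x ≈ 30.2, y ≈ -139.9 km.

x ≈ 30.2 km, y ≈ -139.9 km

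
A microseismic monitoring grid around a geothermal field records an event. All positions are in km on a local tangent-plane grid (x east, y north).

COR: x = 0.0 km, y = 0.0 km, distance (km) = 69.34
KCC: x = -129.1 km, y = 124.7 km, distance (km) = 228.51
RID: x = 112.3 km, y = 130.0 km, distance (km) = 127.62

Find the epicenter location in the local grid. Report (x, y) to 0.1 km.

(68.6, 10.1)

Circle about each station: x² + y² = 69.34²; (x + 129.1)² + (y − 124.7)² = 228.51²; (x − 112.3)² + (y − 130.0)² = 127.62².
Subtracting the COR equation from the KCC and RID equations removes the quadratic terms:
-258.2 x + 249.4 y = -15191.88
224.6 x + 260.0 y = 18032.46
Solving the 2×2 system: x ≈ 68.6, y ≈ 10.1 km.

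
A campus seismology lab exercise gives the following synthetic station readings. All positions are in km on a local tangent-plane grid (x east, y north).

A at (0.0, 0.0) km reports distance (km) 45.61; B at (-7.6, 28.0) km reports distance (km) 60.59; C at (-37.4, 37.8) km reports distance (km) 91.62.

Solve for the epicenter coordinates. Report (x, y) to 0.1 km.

Circle about each station: x² + y² = 45.61²; (x + 7.6)² + (y − 28.0)² = 60.59²; (x + 37.4)² + (y − 37.8)² = 91.62².
Subtracting the A equation from the B and C equations removes the quadratic terms:
-15.2 x + 56.0 y = -749.12
-74.8 x + 75.6 y = -3486.35
Solving the 2×2 system: x ≈ 45.6, y ≈ -1.0 km.

x ≈ 45.6 km, y ≈ -1.0 km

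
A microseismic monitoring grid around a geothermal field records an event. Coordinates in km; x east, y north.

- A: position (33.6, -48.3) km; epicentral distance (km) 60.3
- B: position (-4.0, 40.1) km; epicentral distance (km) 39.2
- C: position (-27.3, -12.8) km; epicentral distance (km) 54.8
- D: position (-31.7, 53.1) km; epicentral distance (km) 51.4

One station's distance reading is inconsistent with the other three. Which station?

D

Solve using three stations at a time. Using A, B, C (subtract circle equations pairwise → linear system) gives (x, y) ≈ (22.1, 10.9).
Distances from that point to each station vs reported:
  A: calculated 60.3 vs reported 60.3 → residual 0.0 km
  B: calculated 39.2 vs reported 39.2 → residual 0.0 km
  C: calculated 54.8 vs reported 54.8 → residual 0.0 km
  D: calculated 68.4 vs reported 51.4 → residual 17.0 km
A, B, C are mutually consistent (residuals ≈ 0); D is off by 17.0 km.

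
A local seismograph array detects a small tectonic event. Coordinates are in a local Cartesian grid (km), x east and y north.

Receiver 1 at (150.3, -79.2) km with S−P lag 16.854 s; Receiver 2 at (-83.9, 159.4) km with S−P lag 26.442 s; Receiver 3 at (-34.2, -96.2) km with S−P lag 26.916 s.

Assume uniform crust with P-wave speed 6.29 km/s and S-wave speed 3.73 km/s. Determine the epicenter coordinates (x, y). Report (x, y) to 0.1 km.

(143.3, 75.1)

Distance from S−P lag: d = Δt · v_P v_S / (v_P − v_S) = Δt · (6.29·3.73)/(6.29−3.73) ≈ 9.1647·Δt.
So d_Receiver 1 = 154.46, d_Receiver 2 = 242.33, d_Receiver 3 = 246.68 km.
Circle about each station: (x − 150.3)² + (y + 79.2)² = 154.46²; (x + 83.9)² + (y − 159.4)² = 242.33²; (x + 34.2)² + (y + 96.2)² = 246.68².
Subtracting pairs of circle equations eliminates x²+y² and gives linear equations (the radical axes):
-468.4 x + 477.2 y = -31281.10
-369.0 x − 34.0 y = -55431.78
Solving the 2×2 system: x ≈ 143.3, y ≈ 75.1 km.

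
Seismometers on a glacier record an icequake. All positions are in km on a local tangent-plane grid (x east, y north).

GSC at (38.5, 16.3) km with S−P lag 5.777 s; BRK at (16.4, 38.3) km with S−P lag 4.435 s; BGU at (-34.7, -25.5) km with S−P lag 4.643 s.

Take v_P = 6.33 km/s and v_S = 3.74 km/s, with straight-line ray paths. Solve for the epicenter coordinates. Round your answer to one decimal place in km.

-14.1 km east, 11.6 km north

Distance from S−P lag: d = Δt · v_P v_S / (v_P − v_S) = Δt · (6.33·3.74)/(6.33−3.74) ≈ 9.1406·Δt.
So d_GSC = 52.81, d_BRK = 40.54, d_BGU = 42.44 km.
Circle about each station: (x − 38.5)² + (y − 16.3)² = 52.81²; (x − 16.4)² + (y − 38.3)² = 40.54²; (x + 34.7)² + (y + 25.5)² = 42.44².
Subtracting the GSC equation from the BRK and BGU equations removes the quadratic terms:
-44.2 x + 44.0 y = 1133.31
-146.4 x − 83.6 y = 1094.14
Solving the 2×2 system: x ≈ -14.1, y ≈ 11.6 km.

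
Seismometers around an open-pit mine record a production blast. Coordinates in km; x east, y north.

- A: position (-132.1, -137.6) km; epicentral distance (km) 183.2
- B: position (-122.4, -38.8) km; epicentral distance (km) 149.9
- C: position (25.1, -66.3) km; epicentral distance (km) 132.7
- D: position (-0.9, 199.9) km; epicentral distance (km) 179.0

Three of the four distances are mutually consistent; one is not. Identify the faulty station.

Solve using three stations at a time. Using A, C, D (subtract circle equations pairwise → linear system) gives (x, y) ≈ (-63.6, 32.3).
Distances from that point to each station vs reported:
  A: calculated 183.2 vs reported 183.2 → residual 0.0 km
  B: calculated 92.2 vs reported 149.9 → residual 57.7 km
  C: calculated 132.7 vs reported 132.7 → residual 0.0 km
  D: calculated 179.0 vs reported 179.0 → residual 0.0 km
A, C, D are mutually consistent (residuals ≈ 0); B is off by 57.7 km.

B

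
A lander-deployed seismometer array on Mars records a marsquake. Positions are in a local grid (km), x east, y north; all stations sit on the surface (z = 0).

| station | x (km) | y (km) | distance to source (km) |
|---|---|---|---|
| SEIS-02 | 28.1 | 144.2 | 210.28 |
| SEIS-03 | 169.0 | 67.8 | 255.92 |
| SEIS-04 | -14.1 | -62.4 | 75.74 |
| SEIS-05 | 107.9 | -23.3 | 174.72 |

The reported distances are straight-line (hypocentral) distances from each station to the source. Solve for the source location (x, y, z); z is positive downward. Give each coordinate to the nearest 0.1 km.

Each station gives a sphere (x−x_i)² + (y−y_i)² + z² = d_i² (stations at z=0).
Subtracting the SEIS-02 sphere from SEIS-03 and SEIS-04: z² cancels, leaving linear equations in x and y:
281.8 x − 152.8 y = -9702.78
-84.4 x − 413.2 y = 20990.45
Solving: x ≈ -55.797, y ≈ -39.403 km (keep extra digits for the depth step; rounded: -55.8, -39.4).
Then from the SEIS-02 sphere: z² = 210.28² − (x − 28.1)² − (y − 144.2)² with x = -55.797, y = -39.403, so z ≈ 58.897 ≈ 58.9 km.
Check against SEIS-05 (with the unrounded solution): distance 174.71 ≈ 174.72 km. ✓

(-55.8, -39.4, 58.9)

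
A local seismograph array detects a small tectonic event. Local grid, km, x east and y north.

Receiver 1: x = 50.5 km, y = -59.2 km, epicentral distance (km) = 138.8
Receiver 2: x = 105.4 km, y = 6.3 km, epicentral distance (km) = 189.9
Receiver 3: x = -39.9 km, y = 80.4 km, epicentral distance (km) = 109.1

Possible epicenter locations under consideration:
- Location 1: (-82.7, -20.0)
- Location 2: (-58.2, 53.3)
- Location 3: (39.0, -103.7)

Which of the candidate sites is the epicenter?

For each candidate, compare |candidate − station| to the reported distance:
Location 1: residuals Receiver 1 0.0, Receiver 2 0.0, Receiver 3 0.0 → max 0.0 km
Location 2: residuals Receiver 1 17.6, Receiver 2 19.7, Receiver 3 76.4 → max 76.4 km
Location 3: residuals Receiver 1 92.8, Receiver 2 61.4, Receiver 3 91.2 → max 92.8 km
Only Location 1 has all residuals ≈ 0.

Location 1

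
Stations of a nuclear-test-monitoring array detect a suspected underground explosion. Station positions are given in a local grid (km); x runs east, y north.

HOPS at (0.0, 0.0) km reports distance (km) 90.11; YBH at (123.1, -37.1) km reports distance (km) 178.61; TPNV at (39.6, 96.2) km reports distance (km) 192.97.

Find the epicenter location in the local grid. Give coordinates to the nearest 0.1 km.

Circle about each station: x² + y² = 90.11²; (x − 123.1)² + (y + 37.1)² = 178.61²; (x − 39.6)² + (y − 96.2)² = 192.97².
Subtracting pairs of circle equations eliminates x²+y² and gives linear equations (the radical axes):
246.2 x − 74.2 y = -7251.70
79.2 x + 192.4 y = -18295.01
Solving the 2×2 system: x ≈ -51.7, y ≈ -73.8 km.

-51.7 km east, -73.8 km north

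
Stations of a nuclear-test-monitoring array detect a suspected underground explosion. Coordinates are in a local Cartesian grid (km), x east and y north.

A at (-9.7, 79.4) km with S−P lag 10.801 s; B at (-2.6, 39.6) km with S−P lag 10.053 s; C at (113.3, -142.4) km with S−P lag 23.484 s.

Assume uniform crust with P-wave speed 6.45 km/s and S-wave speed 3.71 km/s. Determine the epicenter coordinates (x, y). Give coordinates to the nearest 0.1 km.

Distance from S−P lag: d = Δt · v_P v_S / (v_P − v_S) = Δt · (6.45·3.71)/(6.45−3.71) ≈ 8.7334·Δt.
So d_A = 94.33, d_B = 87.80, d_C = 205.10 km.
Circle about each station: (x + 9.7)² + (y − 79.4)² = 94.33²; (x + 2.6)² + (y − 39.6)² = 87.80²; (x − 113.3)² + (y + 142.4)² = 205.10².
Subtracting the A equation from the B and C equations removes the quadratic terms:
14.2 x − 79.6 y = -3634.22
246.0 x − 443.6 y = -6451.66
Solving the 2×2 system: x ≈ 82.7, y ≈ 60.4 km.
Check against A (with the unrounded x, y): √((x + 9.7)²+(y − 79.4)²) = 94.34 ≈ 94.33 km. ✓

x ≈ 82.7 km, y ≈ 60.4 km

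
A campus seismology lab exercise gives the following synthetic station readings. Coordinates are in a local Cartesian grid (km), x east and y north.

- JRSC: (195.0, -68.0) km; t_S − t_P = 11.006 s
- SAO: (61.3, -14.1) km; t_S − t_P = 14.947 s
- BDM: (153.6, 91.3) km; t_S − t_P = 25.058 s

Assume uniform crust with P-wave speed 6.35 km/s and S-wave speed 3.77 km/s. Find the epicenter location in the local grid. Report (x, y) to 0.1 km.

121.6 km east, -139.0 km north

Distance from S−P lag: d = Δt · v_P v_S / (v_P − v_S) = Δt · (6.35·3.77)/(6.35−3.77) ≈ 9.2789·Δt.
So d_JRSC = 102.12, d_SAO = 138.69, d_BDM = 232.51 km.
Circle about each station: (x − 195.0)² + (y + 68.0)² = 102.12²; (x − 61.3)² + (y + 14.1)² = 138.69²; (x − 153.6)² + (y − 91.3)² = 232.51².
Subtracting pairs of circle equations eliminates x²+y² and gives linear equations (the radical axes):
-267.4 x + 107.8 y = -47498.92
-82.8 x + 318.6 y = -54352.76
Solving the 2×2 system: x ≈ 121.6, y ≈ -139.0 km.
Check against JRSC (with the unrounded x, y): √((x − 195.0)²+(y + 68.0)²) = 102.12 ≈ 102.12 km. ✓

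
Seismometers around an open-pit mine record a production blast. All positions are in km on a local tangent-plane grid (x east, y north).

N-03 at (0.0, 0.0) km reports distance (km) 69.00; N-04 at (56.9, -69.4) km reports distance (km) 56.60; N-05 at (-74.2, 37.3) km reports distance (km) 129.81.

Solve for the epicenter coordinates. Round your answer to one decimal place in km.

(0.3, -69.0)

Circle about each station: x² + y² = 69.00²; (x − 56.9)² + (y + 69.4)² = 56.60²; (x + 74.2)² + (y − 37.3)² = 129.81².
Subtracting pairs of circle equations eliminates x²+y² and gives linear equations (the radical axes):
113.8 x − 138.8 y = 9611.41
-148.4 x + 74.6 y = -5192.71
Solving the 2×2 system: x ≈ 0.3, y ≈ -69.0 km.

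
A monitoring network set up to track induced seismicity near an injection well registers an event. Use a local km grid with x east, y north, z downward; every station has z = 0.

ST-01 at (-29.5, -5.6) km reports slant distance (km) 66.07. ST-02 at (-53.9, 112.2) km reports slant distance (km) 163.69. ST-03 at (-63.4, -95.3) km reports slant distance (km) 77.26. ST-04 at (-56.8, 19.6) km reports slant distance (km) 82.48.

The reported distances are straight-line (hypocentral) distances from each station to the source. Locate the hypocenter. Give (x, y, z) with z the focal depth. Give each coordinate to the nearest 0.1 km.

x ≈ -44.1 km, y ≈ -42.4 km, depth ≈ 52.9 km

Each station gives a sphere (x−x_i)² + (y−y_i)² + z² = d_i² (stations at z=0).
Subtracting the ST-01 sphere from ST-02 and ST-03: z² cancels, leaving linear equations in x and y:
-48.8 x + 235.6 y = -7836.73
-67.8 x − 179.4 y = 10596.18
Solving: x ≈ -44.101, y ≈ -42.398 km (keep extra digits for the depth step; rounded: -44.1, -42.4).
Then from the ST-01 sphere: z² = 66.07² − (x + 29.5)² − (y + 5.6)² with x = -44.101, y = -42.398, so z ≈ 52.896 ≈ 52.9 km.
Check against ST-04 (with the unrounded solution): distance 82.48 ≈ 82.48 km. ✓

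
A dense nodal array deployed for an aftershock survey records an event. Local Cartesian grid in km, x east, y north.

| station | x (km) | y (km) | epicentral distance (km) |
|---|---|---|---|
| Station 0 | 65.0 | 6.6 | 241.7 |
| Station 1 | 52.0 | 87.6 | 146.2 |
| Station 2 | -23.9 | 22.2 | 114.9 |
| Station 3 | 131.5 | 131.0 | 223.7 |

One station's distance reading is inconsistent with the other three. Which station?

Solve using three stations at a time. Using Station 1, Station 2, Station 3 (subtract circle equations pairwise → linear system) gives (x, y) ≈ (-91.8, 115.3).
Distances from that point to each station vs reported:
  Station 0: calculated 190.8 vs reported 241.7 → residual 50.9 km
  Station 1: calculated 146.4 vs reported 146.2 → residual 0.2 km
  Station 2: calculated 115.2 vs reported 114.9 → residual 0.3 km
  Station 3: calculated 223.9 vs reported 223.7 → residual 0.2 km
Station 1, Station 2, Station 3 are mutually consistent (residuals ≈ 0); Station 0 is off by 50.9 km.

Station 0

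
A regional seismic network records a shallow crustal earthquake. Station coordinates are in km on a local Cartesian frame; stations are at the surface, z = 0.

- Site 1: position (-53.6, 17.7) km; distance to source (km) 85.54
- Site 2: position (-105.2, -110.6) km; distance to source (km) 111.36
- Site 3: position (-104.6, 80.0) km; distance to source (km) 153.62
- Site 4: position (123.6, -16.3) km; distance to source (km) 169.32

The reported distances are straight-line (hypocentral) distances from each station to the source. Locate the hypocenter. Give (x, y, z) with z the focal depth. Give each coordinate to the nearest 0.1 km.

Each station gives a sphere (x−x_i)² + (y−y_i)² + z² = d_i² (stations at z=0).
Subtracting the Site 1 sphere from Site 2 and Site 3: z² cancels, leaving linear equations in x and y:
-103.2 x − 256.6 y = 15029.19
-102.0 x + 124.6 y = -2127.10
Solving: x ≈ -33.993, y ≈ -44.899 km (keep extra digits for the depth step; rounded: -34.0, -44.9).
Then from the Site 1 sphere: z² = 85.54² − (x + 53.6)² − (y − 17.7)² with x = -33.993, y = -44.899, so z ≈ 54.900 ≈ 54.9 km.

(-34.0, -44.9, 54.9)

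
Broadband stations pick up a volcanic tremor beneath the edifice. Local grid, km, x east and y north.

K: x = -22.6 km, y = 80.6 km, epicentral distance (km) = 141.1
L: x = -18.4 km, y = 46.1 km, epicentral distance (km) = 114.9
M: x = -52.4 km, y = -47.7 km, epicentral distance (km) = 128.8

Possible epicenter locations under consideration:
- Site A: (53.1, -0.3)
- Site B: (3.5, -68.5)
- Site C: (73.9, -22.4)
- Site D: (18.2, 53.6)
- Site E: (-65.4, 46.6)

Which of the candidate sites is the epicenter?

For each candidate, compare |candidate − station| to the reported distance:
Site A: residuals K 30.3, L 29.7, M 13.1 → max 30.3 km
Site B: residuals K 10.3, L 1.8, M 69.2 → max 69.2 km
Site C: residuals K 0.0, L 0.0, M 0.0 → max 0.0 km
Site D: residuals K 92.2, L 77.5, M 5.3 → max 92.2 km
Site E: residuals K 86.4, L 67.9, M 33.6 → max 86.4 km
Only Site C has all residuals ≈ 0.

Site C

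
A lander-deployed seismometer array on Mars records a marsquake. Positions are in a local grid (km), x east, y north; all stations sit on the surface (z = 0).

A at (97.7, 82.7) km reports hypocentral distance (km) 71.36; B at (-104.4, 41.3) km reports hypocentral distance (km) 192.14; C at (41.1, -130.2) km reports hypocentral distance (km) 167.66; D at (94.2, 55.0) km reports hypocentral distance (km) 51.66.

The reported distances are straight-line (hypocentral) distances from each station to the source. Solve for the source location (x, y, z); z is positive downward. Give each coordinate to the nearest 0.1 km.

x ≈ 82.6 km, y ≈ 26.8 km, depth ≈ 41.7 km

Each station gives a sphere (x−x_i)² + (y−y_i)² + z² = d_i² (stations at z=0).
Subtracting the A sphere from B and C: z² cancels, leaving linear equations in x and y:
-404.2 x − 82.8 y = -35605.06
-113.2 x − 425.8 y = -20760.96
Solving: x ≈ 82.598, y ≈ 26.799 km (keep extra digits for the depth step; rounded: 82.6, 26.8).
Then from the A sphere: z² = 71.36² − (x − 97.7)² − (y − 82.7)² with x = 82.598, y = 26.799, so z ≈ 41.704 ≈ 41.7 km.
Check against D (with the unrounded solution): distance 51.66 ≈ 51.66 km. ✓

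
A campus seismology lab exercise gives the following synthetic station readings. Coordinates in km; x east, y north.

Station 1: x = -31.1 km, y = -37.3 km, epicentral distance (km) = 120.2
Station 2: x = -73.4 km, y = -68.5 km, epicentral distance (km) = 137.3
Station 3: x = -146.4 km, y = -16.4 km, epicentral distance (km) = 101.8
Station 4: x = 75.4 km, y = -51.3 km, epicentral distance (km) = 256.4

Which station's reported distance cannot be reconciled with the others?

Solve using three stations at a time. Using Station 1, Station 2, Station 3 (subtract circle equations pairwise → linear system) gives (x, y) ≈ (-89.3, 67.9).
Distances from that point to each station vs reported:
  Station 1: calculated 120.2 vs reported 120.2 → residual 0.0 km
  Station 2: calculated 137.3 vs reported 137.3 → residual 0.0 km
  Station 3: calculated 101.8 vs reported 101.8 → residual 0.0 km
  Station 4: calculated 203.3 vs reported 256.4 → residual 53.1 km
Station 1, Station 2, Station 3 are mutually consistent (residuals ≈ 0); Station 4 is off by 53.1 km.

Station 4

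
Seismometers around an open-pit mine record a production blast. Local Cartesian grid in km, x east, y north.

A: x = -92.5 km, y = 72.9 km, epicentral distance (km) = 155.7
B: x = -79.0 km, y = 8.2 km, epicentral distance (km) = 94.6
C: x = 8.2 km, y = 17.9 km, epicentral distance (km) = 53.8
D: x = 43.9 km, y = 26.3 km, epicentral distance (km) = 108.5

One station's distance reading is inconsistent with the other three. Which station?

Solve using three stations at a time. Using A, B, D (subtract circle equations pairwise → linear system) gives (x, y) ≈ (-17.2, -63.3).
Distances from that point to each station vs reported:
  A: calculated 155.7 vs reported 155.7 → residual 0.0 km
  B: calculated 94.5 vs reported 94.6 → residual 0.1 km
  C: calculated 85.1 vs reported 53.8 → residual 31.3 km
  D: calculated 108.5 vs reported 108.5 → residual 0.0 km
A, B, D are mutually consistent (residuals ≈ 0); C is off by 31.3 km.

C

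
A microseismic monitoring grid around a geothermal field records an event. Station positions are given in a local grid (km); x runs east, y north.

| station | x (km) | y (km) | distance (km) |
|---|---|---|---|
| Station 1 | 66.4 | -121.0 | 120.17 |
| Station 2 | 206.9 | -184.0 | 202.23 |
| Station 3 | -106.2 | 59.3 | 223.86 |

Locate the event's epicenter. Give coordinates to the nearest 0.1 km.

Circle about each station: (x − 66.4)² + (y + 121.0)² = 120.17²; (x − 206.9)² + (y + 184.0)² = 202.23²; (x + 106.2)² + (y − 59.3)² = 223.86².
Subtracting pairs of circle equations eliminates x²+y² and gives linear equations (the radical axes):
281.0 x − 126.0 y = 31157.51
-345.2 x + 360.6 y = -39927.50
Solving the 2×2 system: x ≈ 107.3, y ≈ -8.0 km.

(107.3, -8.0)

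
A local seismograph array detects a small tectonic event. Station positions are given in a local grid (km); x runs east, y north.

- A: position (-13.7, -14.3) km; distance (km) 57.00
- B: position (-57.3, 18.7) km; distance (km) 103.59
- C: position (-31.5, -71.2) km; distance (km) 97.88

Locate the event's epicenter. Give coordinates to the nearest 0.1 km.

42.9 km east, -7.6 km north

Circle about each station: (x + 13.7)² + (y + 14.3)² = 57.00²; (x + 57.3)² + (y − 18.7)² = 103.59²; (x + 31.5)² + (y + 71.2)² = 97.88².
Subtracting pairs of circle equations eliminates x²+y² and gives linear equations (the radical axes):
-87.2 x + 66.0 y = -4241.09
-35.6 x − 113.8 y = -661.98
Solving the 2×2 system: x ≈ 42.9, y ≈ -7.6 km.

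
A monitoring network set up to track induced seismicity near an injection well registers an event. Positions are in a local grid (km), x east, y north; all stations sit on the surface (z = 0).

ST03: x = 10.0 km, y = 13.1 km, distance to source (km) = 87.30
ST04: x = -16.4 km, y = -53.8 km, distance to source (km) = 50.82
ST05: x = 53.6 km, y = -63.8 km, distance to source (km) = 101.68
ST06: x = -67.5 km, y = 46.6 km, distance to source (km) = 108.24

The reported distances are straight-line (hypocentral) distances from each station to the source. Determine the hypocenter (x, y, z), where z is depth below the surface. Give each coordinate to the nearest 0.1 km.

x ≈ -34.9 km, y ≈ -45.5 km, depth ≈ 46.6 km

Each station gives a sphere (x−x_i)² + (y−y_i)² + z² = d_i² (stations at z=0).
Subtracting the ST03 sphere from ST04 and ST05: z² cancels, leaving linear equations in x and y:
-52.8 x − 133.8 y = 7930.41
87.2 x − 153.8 y = 3954.26
Solving: x ≈ -34.901, y ≈ -45.498 km (keep extra digits for the depth step; rounded: -34.9, -45.5).
Then from the ST03 sphere: z² = 87.30² − (x − 10.0)² − (y − 13.1)² with x = -34.901, y = -45.498, so z ≈ 46.599 ≈ 46.6 km.
Check against ST06 (with the unrounded solution): distance 108.24 ≈ 108.24 km. ✓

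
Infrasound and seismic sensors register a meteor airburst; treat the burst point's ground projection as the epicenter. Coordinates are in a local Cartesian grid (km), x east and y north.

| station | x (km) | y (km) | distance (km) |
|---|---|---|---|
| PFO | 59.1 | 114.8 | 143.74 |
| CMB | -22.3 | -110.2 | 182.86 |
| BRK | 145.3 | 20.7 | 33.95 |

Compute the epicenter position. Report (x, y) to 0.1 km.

130.6 km east, -9.9 km north

Circle about each station: (x − 59.1)² + (y − 114.8)² = 143.74²; (x + 22.3)² + (y + 110.2)² = 182.86²; (x − 145.3)² + (y − 20.7)² = 33.95².
Subtracting the PFO equation from the CMB and BRK equations removes the quadratic terms:
-162.8 x − 450.0 y = -16807.11
172.4 x − 188.2 y = 24377.32
Solving the 2×2 system: x ≈ 130.6, y ≈ -9.9 km.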